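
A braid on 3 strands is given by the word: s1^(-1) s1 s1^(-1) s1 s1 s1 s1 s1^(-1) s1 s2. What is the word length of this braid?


The word length counts the number of generators (including inverses).
Listing each generator: s1^(-1), s1, s1^(-1), s1, s1, s1, s1, s1^(-1), s1, s2
There are 10 generators in this braid word.

10


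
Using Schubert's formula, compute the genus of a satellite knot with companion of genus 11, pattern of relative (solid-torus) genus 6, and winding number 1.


Schubert: g(satellite) = g_rel(pattern) + |winding| * g(companion),
where g_rel(pattern) is the genus of the pattern relative to the solid torus.
= 6 + 1 * 11
= 6 + 11 = 17

17


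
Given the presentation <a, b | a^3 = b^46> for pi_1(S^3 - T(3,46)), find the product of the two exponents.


The relation is a^3 = b^46.
Product of exponents = 3 * 46
= 138

138


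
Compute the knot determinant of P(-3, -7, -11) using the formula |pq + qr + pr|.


Step 1: Compute pq + qr + pr.
pq = (-3)*(-7) = 21
qr = (-7)*(-11) = 77
pr = (-3)*(-11) = 33
pq + qr + pr = 21 + 77 + 33 = 131
Step 2: Take absolute value.
det(P(-3,-7,-11)) = |131| = 131

131


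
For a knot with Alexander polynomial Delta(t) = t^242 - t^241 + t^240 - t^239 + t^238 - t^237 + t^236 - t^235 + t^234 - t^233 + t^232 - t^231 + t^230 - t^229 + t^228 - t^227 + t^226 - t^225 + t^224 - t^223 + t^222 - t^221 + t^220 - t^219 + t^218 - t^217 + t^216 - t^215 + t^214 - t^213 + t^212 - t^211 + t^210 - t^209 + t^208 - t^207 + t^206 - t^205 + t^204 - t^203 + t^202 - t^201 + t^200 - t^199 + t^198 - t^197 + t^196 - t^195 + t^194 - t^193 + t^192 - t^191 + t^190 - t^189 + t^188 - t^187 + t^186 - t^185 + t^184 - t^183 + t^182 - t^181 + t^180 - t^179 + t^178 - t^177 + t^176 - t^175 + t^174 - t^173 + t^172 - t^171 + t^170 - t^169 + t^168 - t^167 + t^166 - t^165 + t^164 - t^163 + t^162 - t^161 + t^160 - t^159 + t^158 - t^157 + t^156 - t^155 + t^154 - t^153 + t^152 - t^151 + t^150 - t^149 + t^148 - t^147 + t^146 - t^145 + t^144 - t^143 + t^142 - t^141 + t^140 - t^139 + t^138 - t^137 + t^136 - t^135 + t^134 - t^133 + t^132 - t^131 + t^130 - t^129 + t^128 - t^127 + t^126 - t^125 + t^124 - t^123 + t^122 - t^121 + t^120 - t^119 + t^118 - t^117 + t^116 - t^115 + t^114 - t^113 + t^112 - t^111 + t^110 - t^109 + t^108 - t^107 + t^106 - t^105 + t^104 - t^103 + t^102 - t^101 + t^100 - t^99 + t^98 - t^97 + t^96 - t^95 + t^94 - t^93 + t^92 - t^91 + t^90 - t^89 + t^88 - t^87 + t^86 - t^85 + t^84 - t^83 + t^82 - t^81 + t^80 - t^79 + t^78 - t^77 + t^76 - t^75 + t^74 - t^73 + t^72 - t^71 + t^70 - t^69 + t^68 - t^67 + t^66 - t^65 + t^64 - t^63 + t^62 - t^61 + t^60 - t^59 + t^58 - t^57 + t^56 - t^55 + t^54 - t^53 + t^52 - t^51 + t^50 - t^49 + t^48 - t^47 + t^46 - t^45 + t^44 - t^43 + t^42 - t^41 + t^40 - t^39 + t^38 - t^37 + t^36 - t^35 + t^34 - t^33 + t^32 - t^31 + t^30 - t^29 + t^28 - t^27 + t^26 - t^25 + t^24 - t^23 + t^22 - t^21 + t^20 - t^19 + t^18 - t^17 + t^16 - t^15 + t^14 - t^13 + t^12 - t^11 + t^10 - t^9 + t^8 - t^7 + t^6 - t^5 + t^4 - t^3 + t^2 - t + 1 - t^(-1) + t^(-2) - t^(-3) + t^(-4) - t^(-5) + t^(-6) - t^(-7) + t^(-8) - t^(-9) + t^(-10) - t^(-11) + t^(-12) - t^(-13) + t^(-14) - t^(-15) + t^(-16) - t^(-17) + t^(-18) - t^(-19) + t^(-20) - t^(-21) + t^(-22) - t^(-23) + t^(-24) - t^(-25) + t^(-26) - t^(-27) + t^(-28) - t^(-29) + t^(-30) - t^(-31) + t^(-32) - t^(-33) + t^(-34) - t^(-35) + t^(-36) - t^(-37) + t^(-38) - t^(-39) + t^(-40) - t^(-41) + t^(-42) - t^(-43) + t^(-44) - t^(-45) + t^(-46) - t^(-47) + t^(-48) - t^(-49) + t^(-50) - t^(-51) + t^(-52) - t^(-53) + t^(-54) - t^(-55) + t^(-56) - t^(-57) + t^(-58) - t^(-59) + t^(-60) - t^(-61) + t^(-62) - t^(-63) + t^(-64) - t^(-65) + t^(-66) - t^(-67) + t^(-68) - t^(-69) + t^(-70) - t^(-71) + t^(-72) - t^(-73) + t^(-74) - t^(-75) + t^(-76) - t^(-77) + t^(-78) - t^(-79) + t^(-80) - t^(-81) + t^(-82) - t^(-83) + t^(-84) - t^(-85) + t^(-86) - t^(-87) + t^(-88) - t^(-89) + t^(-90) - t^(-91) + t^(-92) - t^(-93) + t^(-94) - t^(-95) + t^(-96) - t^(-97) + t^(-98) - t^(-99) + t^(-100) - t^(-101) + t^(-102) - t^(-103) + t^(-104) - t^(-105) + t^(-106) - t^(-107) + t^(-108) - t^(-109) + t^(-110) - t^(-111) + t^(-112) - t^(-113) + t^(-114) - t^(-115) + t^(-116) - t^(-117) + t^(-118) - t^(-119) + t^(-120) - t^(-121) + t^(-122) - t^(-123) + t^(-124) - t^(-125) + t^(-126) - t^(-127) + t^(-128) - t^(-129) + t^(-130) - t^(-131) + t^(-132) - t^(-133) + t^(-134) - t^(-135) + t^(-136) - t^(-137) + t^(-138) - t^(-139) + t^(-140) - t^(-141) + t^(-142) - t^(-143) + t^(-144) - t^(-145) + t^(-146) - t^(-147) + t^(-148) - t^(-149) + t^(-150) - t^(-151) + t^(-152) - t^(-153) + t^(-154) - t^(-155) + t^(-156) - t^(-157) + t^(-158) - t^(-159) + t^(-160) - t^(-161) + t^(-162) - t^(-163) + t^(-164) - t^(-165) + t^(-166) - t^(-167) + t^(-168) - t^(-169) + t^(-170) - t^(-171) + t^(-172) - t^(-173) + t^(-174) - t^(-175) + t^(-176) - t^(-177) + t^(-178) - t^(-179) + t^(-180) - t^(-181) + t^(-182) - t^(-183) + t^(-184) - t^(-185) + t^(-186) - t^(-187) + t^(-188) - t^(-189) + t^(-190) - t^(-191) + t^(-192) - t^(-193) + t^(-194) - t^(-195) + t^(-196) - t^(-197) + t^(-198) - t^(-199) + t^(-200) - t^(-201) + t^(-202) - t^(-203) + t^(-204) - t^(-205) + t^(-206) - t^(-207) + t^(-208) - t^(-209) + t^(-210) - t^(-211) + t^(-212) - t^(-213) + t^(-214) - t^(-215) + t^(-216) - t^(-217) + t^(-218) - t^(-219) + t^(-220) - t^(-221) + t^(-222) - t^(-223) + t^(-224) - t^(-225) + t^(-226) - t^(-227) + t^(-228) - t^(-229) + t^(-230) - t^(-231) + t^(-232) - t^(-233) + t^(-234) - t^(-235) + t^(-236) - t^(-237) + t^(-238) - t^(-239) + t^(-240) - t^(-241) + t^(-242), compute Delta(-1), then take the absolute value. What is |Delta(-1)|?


Step 1: The polynomial has 485 terms with alternating signs, exponents from 242 down to -242.
Step 2: Substitute t = -1. The i-th term has coefficient (-1)^i and exponent (m-i),
  so its value is (-1)^i * (-1)^(m-i) = (-1)^m = 1 for every i.
Step 3: All 485 terms equal 1, so Delta(-1) = 485 * (1) = 485
Step 4: |Delta(-1)| = 485

485


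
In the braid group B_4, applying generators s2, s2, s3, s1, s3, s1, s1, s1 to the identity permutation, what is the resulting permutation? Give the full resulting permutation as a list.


Starting with identity [1, 2, 3, 4].
Apply generators in sequence:
  After s2: [1, 3, 2, 4]
  After s2: [1, 2, 3, 4]
  After s3: [1, 2, 4, 3]
  After s1: [2, 1, 4, 3]
  After s3: [2, 1, 3, 4]
  After s1: [1, 2, 3, 4]
  After s1: [2, 1, 3, 4]
  After s1: [1, 2, 3, 4]
Final permutation: [1, 2, 3, 4]

[1, 2, 3, 4]


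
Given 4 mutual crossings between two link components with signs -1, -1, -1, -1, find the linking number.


Step 1: Count positive crossings: 0
Step 2: Count negative crossings: 4
Step 3: Sum of signs = 0 - 4 = -4
Step 4: Linking number = sum/2 = -4/2 = -2

-2


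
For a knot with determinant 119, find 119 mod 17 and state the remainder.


Step 1: A knot is p-colorable if and only if p divides its determinant.
Step 2: Compute 119 mod 17.
119 = 7 * 17 + 0
Step 3: 119 mod 17 = 0
Step 4: The knot is 17-colorable: yes

0


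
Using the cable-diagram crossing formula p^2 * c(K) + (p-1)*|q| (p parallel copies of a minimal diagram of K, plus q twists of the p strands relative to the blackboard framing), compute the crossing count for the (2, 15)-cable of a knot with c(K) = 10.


Step 1: Each of the c(K) crossings of the companion diagram becomes p*p = p^2 crossings among the p parallel strands, and each of the |q| twists s_1 s_2 ... s_(p-1) adds (p-1) crossings.
  Crossings = p^2 * c(K) + (p-1)*|q|
Step 2: = 2^2 * 10 + (2-1)*15
Step 3: = 4*10 + 1*15
Step 4: = 40 + 15 = 55

55


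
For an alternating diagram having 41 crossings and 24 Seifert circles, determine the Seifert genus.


For alternating knots, g = (c - s + 1)/2.
= (41 - 24 + 1)/2
= 18/2 = 9

9


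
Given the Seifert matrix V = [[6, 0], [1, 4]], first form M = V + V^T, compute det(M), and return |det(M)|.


Step 1: Form V + V^T where V = [[6, 0], [1, 4]]
  V^T = [[6, 1], [0, 4]]
  V + V^T = [[12, 1], [1, 8]]
Step 2: det(V + V^T) = 12*8 - 1*1
  = 96 - 1 = 95
Step 3: Knot determinant = |det(V + V^T)| = |95| = 95

95


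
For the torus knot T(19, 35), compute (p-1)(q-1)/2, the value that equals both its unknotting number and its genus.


For a torus knot T(p,q), both the unknotting number and genus equal (p-1)(q-1)/2.
= (19-1)(35-1)/2
= 18*34/2
= 612/2 = 306

306


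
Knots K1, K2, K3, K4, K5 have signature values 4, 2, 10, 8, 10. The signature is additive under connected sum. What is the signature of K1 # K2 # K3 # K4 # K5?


The signature is additive under connected sum.
signature(K1 # K2 # K3 # K4 # K5) = (4) + (2) + (10) + (8) + (10)
= 34

34


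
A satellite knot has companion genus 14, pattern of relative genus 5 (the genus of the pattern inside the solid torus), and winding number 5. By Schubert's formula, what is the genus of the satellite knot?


Schubert: g(satellite) = g_rel(pattern) + |winding| * g(companion),
where g_rel(pattern) is the genus of the pattern relative to the solid torus.
= 5 + 5 * 14
= 5 + 70 = 75

75


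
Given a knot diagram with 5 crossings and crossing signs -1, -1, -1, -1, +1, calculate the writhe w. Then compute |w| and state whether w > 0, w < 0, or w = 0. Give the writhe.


Step 1: Count positive crossings (+1).
Positive crossings: 1
Step 2: Count negative crossings (-1).
Negative crossings: 4
Step 3: Writhe = (positive) - (negative)
w = 1 - 4 = -3
Step 4: |w| = 3, and w is negative

-3


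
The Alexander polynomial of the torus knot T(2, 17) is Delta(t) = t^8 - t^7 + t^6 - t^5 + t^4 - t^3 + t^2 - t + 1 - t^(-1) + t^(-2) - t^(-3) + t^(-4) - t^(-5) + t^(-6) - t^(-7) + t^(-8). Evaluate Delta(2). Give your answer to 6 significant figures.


Substituting t = 2 into Delta(t) = t^8 - t^7 + t^6 - t^5 + t^4 - t^3 + t^2 - t + 1 - t^(-1) + t^(-2) - t^(-3) + t^(-4) - t^(-5) + t^(-6) - t^(-7) + t^(-8):
Term values: (256) + (-128) + (64) + (-32) + (16) + (-8) + (4) + (-2) + (1) + (-0.5) + (0.25) + (-0.125) + (0.0625) + (-0.03125) + (0.015625) + (-0.0078125) + (0.00390625)
Sum = 170.6679688
Rounded to 6 significant figures: 170.668

170.668


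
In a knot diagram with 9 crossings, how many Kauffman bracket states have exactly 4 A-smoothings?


We choose which 4 of 9 crossings get A-smoothings.
C(9, 4) = 9! / (4! * 5!)
= 126

126


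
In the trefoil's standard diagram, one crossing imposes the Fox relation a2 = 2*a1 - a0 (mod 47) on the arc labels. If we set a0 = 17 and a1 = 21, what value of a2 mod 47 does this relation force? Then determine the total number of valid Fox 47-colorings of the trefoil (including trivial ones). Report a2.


Step 1: Apply the given crossing relation 2*a1 - a0 - a2 = 0 (mod 47).
  a2 = 2*a1 - a0 mod 47
  a2 = 2*21 - 17 mod 47
  a2 = 42 - 17 mod 47
  a2 = 25 mod 47 = 25
Step 2: The trefoil has determinant 3.
  Number of Fox p-colorings (p prime) is p^2 if p = 3, else p.
  Since 47 does not divide 3, only trivial (constant) colorings exist.
  (So the trial a0 = 17, a1 = 21 with a0 != a1 does NOT extend to a valid coloring of the whole trefoil: the other two crossing relations require 3*(a1 - a0) = 0 (mod 47), which fails.)
  Total colorings = 47
Step 3: a2 = 25, total Fox 47-colorings = 47

25


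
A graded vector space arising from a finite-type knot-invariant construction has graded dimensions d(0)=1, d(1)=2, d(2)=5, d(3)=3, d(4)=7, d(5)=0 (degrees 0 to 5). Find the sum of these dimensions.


Total dimension = d(0) + d(1) + ... + d(5)
= 1 + 2 + 5 + 3 + 7 + 0
= 18

18


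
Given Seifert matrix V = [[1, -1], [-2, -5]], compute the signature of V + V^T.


Step 1: V + V^T = [[2, -3], [-3, -10]]
Step 2: trace = -8, det = -29
Step 3: Discriminant = (-8)^2 - 4*(-29) = 180
Step 4: Eigenvalues: 2.7082, -10.7082
Step 5: Signature = (# positive eigenvalues) - (# negative eigenvalues) = 0

0


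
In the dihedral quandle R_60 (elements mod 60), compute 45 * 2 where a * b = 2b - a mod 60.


45 * 2 = 2*2 - 45 mod 60
= 4 - 45 mod 60
= -41 mod 60 = 19

19


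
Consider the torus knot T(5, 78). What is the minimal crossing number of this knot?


For a torus knot T(p, q) with gcd(p,q)=1,
the crossing number is min(p*(q-1), q*(p-1)).
p*(q-1) = 5*77 = 385
q*(p-1) = 78*4 = 312
min(385, 312) = 312

312


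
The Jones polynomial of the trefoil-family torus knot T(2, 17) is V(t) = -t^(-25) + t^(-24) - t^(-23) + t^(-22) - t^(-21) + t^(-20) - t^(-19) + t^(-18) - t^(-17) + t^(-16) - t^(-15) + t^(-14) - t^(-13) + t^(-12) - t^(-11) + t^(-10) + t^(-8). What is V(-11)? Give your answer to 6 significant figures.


Substituting t = -11 into V(t) = -t^(-25) + t^(-24) - t^(-23) + t^(-22) - t^(-21) + t^(-20) - t^(-19) + t^(-18) - t^(-17) + t^(-16) - t^(-15) + t^(-14) - t^(-13) + t^(-12) - t^(-11) + t^(-10) + t^(-8):
  (-)t^(-25) = 9.2296e-27
  (+)t^(-24) = 1.01526e-25
  (-)t^(-23) = 1.11678e-24
  (+)t^(-22) = 1.22846e-23
  (-)t^(-21) = 1.35131e-22
  (+)t^(-20) = 1.48644e-21
  (-)t^(-19) = 1.63508e-20
  (+)t^(-18) = 1.79859e-19
  (-)t^(-17) = 1.97845e-18
  (+)t^(-16) = 2.17629e-17
  (-)t^(-15) = 2.39392e-16
  (+)t^(-14) = 2.63331e-15
  (-)t^(-13) = 2.89664e-14
  (+)t^(-12) = 3.18631e-13
  (-)t^(-11) = 3.50494e-12
  (+)t^(-10) = 3.85543e-11
  (+)t^(-8) = 4.66507e-09
Sum = (9.2296e-27) + (1.01526e-25) + (1.11678e-24) + (1.22846e-23) + (1.35131e-22) + (1.48644e-21) + (1.63508e-20) + (1.79859e-19) + (1.97845e-18) + (2.17629e-17) + (2.39392e-16) + (2.63331e-15) + (2.89664e-14) + (3.18631e-13) + (3.50494e-12) + (3.85543e-11) + (4.66507e-09)
= 4.707483564e-09
Rounded to 6 significant figures: 4.70748e-09

4.70748e-09


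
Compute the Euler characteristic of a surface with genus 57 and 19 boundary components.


chi = 2 - 2g - b
= 2 - 2*57 - 19
= 2 - 114 - 19 = -131

-131


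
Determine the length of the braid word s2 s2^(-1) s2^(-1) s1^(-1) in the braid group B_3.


The word length counts the number of generators (including inverses).
Listing each generator: s2, s2^(-1), s2^(-1), s1^(-1)
There are 4 generators in this braid word.

4


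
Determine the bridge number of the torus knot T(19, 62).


The bridge number of T(p,q) is min(p,q).
min(19, 62) = 19

19


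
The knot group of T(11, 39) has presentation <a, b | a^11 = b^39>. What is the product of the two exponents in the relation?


The relation is a^11 = b^39.
Product of exponents = 11 * 39
= 429

429


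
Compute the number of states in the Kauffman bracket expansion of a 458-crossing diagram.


Each crossing contributes 2 choices (A-smoothing or B-smoothing).
Total states = 2^458 = 744282853678701455922507579277316643178128753343813693728245963960974631028119473486019635930893891134220822124816566203939432067701407744

744282853678701455922507579277316643178128753343813693728245963960974631028119473486019635930893891134220822124816566203939432067701407744


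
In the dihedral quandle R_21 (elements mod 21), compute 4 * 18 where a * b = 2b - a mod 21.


4 * 18 = 2*18 - 4 mod 21
= 36 - 4 mod 21
= 32 mod 21 = 11

11


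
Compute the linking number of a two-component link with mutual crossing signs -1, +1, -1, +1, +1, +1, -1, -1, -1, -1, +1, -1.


Step 1: Count positive crossings: 5
Step 2: Count negative crossings: 7
Step 3: Sum of signs = 5 - 7 = -2
Step 4: Linking number = sum/2 = -2/2 = -1

-1


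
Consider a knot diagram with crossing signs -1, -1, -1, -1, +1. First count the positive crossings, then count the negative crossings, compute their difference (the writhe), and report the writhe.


Step 1: Count positive crossings (+1).
Positive crossings: 1
Step 2: Count negative crossings (-1).
Negative crossings: 4
Step 3: Writhe = (positive) - (negative)
w = 1 - 4 = -3
Step 4: |w| = 3, and w is negative

-3


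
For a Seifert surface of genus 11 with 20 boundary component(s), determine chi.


chi = 2 - 2g - b
= 2 - 2*11 - 20
= 2 - 22 - 20 = -40

-40


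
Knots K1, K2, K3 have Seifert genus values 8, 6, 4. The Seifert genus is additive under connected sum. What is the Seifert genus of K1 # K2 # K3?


The Seifert genus is additive under connected sum.
Seifert genus(K1 # K2 # K3) = (8) + (6) + (4)
= 18

18


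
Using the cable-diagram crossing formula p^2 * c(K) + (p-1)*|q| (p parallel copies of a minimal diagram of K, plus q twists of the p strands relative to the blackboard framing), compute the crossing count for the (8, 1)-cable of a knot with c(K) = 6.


Step 1: Each of the c(K) crossings of the companion diagram becomes p*p = p^2 crossings among the p parallel strands, and each of the |q| twists s_1 s_2 ... s_(p-1) adds (p-1) crossings.
  Crossings = p^2 * c(K) + (p-1)*|q|
Step 2: = 8^2 * 6 + (8-1)*1
Step 3: = 64*6 + 7*1
Step 4: = 384 + 7 = 391

391


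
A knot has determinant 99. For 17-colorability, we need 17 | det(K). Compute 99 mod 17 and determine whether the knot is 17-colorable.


Step 1: A knot is p-colorable if and only if p divides its determinant.
Step 2: Compute 99 mod 17.
99 = 5 * 17 + 14
Step 3: 99 mod 17 = 14
Step 4: The knot is 17-colorable: no

14


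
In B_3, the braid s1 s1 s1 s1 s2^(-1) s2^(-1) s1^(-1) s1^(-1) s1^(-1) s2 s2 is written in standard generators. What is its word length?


The word length counts the number of generators (including inverses).
Listing each generator: s1, s1, s1, s1, s2^(-1), s2^(-1), s1^(-1), s1^(-1), s1^(-1), s2, s2
There are 11 generators in this braid word.

11


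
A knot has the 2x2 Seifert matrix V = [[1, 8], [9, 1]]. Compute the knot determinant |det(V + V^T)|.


Step 1: Form V + V^T where V = [[1, 8], [9, 1]]
  V^T = [[1, 9], [8, 1]]
  V + V^T = [[2, 17], [17, 2]]
Step 2: det(V + V^T) = 2*2 - 17*17
  = 4 - 289 = -285
Step 3: Knot determinant = |det(V + V^T)| = |-285| = 285

285


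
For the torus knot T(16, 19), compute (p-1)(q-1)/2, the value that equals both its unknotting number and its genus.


For a torus knot T(p,q), both the unknotting number and genus equal (p-1)(q-1)/2.
= (16-1)(19-1)/2
= 15*18/2
= 270/2 = 135

135


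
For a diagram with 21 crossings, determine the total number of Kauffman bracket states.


Each crossing contributes 2 choices (A-smoothing or B-smoothing).
Total states = 2^21 = 2097152

2097152


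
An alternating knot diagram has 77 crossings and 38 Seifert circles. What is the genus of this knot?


For alternating knots, g = (c - s + 1)/2.
= (77 - 38 + 1)/2
= 40/2 = 20

20


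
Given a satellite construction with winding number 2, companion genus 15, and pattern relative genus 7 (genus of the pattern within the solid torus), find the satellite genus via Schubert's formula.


Schubert: g(satellite) = g_rel(pattern) + |winding| * g(companion),
where g_rel(pattern) is the genus of the pattern relative to the solid torus.
= 7 + 2 * 15
= 7 + 30 = 37

37


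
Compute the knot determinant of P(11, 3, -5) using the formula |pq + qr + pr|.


Step 1: Compute pq + qr + pr.
pq = 11*3 = 33
qr = 3*(-5) = -15
pr = 11*(-5) = -55
pq + qr + pr = 33 + (-15) + (-55) = -37
Step 2: Take absolute value.
det(P(11,3,-5)) = |-37| = 37

37


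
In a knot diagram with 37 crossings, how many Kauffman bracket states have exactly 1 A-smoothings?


We choose which 1 of 37 crossings get A-smoothings.
C(37, 1) = 37! / (1! * 36!)
= 37

37


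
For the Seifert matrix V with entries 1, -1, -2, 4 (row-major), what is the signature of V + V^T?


Step 1: V + V^T = [[2, -3], [-3, 8]]
Step 2: trace = 10, det = 7
Step 3: Discriminant = 10^2 - 4*7 = 72
Step 4: Eigenvalues: 9.24264, 0.757359
Step 5: Signature = (# positive eigenvalues) - (# negative eigenvalues) = 2

2


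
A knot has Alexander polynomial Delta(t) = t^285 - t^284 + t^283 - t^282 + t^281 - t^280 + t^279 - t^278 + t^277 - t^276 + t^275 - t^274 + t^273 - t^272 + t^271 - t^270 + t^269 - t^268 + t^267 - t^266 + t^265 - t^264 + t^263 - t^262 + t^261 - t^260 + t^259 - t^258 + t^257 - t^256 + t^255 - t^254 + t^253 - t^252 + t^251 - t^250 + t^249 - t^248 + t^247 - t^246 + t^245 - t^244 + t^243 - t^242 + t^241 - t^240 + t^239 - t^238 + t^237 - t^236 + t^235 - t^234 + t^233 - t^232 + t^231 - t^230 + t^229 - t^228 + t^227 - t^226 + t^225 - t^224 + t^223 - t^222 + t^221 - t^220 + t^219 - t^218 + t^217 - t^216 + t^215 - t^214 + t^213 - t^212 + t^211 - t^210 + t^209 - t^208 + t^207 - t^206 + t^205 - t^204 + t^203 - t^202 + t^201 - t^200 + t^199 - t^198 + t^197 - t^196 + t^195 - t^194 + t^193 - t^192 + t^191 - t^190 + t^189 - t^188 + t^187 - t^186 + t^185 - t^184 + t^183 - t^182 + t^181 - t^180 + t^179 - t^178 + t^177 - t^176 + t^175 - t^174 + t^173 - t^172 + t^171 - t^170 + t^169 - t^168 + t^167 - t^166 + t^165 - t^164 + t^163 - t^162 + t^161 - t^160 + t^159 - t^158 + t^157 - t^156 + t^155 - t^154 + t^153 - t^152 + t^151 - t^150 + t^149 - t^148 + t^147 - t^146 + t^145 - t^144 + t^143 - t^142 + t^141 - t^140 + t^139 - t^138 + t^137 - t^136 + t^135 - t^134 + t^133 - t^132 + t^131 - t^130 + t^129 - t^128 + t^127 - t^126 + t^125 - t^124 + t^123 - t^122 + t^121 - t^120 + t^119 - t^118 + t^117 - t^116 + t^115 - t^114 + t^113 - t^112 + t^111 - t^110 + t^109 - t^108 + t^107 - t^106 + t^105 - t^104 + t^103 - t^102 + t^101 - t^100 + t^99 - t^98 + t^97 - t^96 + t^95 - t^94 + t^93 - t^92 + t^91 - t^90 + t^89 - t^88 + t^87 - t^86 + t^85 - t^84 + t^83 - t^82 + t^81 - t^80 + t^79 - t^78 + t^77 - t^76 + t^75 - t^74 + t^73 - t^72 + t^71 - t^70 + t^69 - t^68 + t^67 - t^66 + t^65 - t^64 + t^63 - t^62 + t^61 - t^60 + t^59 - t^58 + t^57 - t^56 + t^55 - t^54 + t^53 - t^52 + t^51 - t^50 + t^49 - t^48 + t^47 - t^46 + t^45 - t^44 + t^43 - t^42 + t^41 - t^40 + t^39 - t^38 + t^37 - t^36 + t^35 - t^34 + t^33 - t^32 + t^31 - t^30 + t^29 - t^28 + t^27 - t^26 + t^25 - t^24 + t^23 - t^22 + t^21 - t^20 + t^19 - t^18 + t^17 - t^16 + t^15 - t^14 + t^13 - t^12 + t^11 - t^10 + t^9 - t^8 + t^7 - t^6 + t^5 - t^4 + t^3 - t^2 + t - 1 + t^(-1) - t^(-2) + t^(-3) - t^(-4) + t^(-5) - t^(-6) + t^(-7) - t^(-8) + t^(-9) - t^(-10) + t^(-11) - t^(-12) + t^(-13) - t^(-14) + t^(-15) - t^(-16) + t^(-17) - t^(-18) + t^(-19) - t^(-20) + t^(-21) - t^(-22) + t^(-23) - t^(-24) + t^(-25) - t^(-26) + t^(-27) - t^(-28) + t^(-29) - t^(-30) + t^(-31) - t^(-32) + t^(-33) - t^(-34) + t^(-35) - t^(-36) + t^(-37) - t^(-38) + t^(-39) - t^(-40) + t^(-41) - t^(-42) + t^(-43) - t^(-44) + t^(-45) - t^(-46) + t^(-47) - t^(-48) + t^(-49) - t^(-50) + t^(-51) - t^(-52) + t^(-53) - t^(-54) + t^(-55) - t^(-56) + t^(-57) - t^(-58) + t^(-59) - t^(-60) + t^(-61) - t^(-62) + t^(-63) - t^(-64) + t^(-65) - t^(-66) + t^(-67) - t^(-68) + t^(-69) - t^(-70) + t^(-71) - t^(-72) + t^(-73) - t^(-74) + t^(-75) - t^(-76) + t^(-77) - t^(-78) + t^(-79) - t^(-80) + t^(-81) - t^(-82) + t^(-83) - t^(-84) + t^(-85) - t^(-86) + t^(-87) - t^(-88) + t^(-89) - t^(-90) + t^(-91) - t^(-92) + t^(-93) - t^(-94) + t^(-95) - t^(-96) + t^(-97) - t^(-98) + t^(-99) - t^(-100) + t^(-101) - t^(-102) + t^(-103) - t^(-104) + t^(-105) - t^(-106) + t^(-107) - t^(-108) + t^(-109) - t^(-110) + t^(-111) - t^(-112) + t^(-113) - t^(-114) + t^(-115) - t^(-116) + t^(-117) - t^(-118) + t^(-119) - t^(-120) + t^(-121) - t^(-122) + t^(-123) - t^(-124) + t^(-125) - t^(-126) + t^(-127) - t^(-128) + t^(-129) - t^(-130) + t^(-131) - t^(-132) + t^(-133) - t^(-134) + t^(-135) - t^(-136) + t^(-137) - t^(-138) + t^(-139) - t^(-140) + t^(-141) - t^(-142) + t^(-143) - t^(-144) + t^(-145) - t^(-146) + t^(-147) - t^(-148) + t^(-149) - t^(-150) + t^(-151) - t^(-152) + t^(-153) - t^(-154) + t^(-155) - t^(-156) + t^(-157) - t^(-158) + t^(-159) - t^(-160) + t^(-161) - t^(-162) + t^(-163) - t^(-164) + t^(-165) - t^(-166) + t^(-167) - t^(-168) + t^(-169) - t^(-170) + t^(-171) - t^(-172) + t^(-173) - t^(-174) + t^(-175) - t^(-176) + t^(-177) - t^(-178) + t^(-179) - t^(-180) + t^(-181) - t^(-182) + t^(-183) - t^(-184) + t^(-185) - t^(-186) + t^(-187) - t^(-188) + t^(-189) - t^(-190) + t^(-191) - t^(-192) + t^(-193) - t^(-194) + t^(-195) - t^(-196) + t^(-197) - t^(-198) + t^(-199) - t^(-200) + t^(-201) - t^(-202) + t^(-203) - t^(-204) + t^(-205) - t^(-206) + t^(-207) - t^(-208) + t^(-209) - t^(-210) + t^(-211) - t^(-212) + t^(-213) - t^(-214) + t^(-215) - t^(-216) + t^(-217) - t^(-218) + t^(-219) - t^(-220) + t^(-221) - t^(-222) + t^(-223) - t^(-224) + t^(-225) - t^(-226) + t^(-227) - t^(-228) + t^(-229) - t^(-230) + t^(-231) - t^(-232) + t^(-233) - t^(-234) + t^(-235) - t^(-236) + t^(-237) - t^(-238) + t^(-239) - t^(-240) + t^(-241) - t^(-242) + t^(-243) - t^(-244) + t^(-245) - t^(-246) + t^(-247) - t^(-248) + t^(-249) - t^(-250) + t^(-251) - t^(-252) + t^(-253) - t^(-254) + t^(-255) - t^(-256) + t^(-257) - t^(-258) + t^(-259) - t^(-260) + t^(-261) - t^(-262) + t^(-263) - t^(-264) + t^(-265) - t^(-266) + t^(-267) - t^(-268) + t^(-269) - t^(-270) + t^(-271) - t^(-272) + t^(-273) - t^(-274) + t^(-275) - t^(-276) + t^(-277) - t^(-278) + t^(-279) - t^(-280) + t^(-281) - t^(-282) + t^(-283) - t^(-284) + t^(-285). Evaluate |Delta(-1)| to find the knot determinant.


Step 1: The polynomial has 571 terms with alternating signs, exponents from 285 down to -285.
Step 2: Substitute t = -1. The i-th term has coefficient (-1)^i and exponent (m-i),
  so its value is (-1)^i * (-1)^(m-i) = (-1)^m = -1 for every i.
Step 3: All 571 terms equal -1, so Delta(-1) = 571 * (-1) = -571
Step 4: |Delta(-1)| = 571

571


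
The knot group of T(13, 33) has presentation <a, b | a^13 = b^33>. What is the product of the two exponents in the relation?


The relation is a^13 = b^33.
Product of exponents = 13 * 33
= 429

429


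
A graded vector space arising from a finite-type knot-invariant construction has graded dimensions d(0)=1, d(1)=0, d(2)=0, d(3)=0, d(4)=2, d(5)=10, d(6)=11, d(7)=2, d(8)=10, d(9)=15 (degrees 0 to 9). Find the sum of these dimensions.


Total dimension = d(0) + d(1) + ... + d(9)
= 1 + 0 + 0 + 0 + 2 + 10 + 11 + 2 + 10 + 15
= 51

51


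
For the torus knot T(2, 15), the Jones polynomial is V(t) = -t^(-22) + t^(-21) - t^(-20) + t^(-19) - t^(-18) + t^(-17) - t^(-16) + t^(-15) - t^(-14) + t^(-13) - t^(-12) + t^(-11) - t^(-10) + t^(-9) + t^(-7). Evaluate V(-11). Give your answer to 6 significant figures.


Substituting t = -11 into V(t) = -t^(-22) + t^(-21) - t^(-20) + t^(-19) - t^(-18) + t^(-17) - t^(-16) + t^(-15) - t^(-14) + t^(-13) - t^(-12) + t^(-11) - t^(-10) + t^(-9) + t^(-7):
  (-)t^(-22) = -1.22846e-23
  (+)t^(-21) = -1.35131e-22
  (-)t^(-20) = -1.48644e-21
  (+)t^(-19) = -1.63508e-20
  (-)t^(-18) = -1.79859e-19
  (+)t^(-17) = -1.97845e-18
  (-)t^(-16) = -2.17629e-17
  (+)t^(-15) = -2.39392e-16
  (-)t^(-14) = -2.63331e-15
  (+)t^(-13) = -2.89664e-14
  (-)t^(-12) = -3.18631e-13
  (+)t^(-11) = -3.50494e-12
  (-)t^(-10) = -3.85543e-11
  (+)t^(-9) = -4.24098e-10
  (+)t^(-7) = -5.13158e-08
Sum = (-1.22846e-23) + (-1.35131e-22) + (-1.48644e-21) + (-1.63508e-20) + (-1.79859e-19) + (-1.97845e-18) + (-2.17629e-17) + (-2.39392e-16) + (-2.63331e-15) + (-2.89664e-14) + (-3.18631e-13) + (-3.50494e-12) + (-3.85543e-11) + (-4.24098e-10) + (-5.13158e-08)
= -5.17823192e-08
Rounded to 6 significant figures: -5.17823e-08

-5.17823e-08


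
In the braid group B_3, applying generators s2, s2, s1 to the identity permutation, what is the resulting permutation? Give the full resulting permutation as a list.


Starting with identity [1, 2, 3].
Apply generators in sequence:
  After s2: [1, 3, 2]
  After s2: [1, 2, 3]
  After s1: [2, 1, 3]
Final permutation: [2, 1, 3]

[2, 1, 3]


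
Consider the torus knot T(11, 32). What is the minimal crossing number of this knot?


For a torus knot T(p, q) with gcd(p,q)=1,
the crossing number is min(p*(q-1), q*(p-1)).
p*(q-1) = 11*31 = 341
q*(p-1) = 32*10 = 320
min(341, 320) = 320

320


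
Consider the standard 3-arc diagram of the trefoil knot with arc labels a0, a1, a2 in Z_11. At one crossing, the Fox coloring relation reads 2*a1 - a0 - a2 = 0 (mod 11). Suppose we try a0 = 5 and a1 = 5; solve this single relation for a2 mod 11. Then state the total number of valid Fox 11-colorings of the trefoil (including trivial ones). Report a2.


Step 1: Apply the given crossing relation 2*a1 - a0 - a2 = 0 (mod 11).
  a2 = 2*a1 - a0 mod 11
  a2 = 2*5 - 5 mod 11
  a2 = 10 - 5 mod 11
  a2 = 5 mod 11 = 5
Step 2: The trefoil has determinant 3.
  Number of Fox p-colorings (p prime) is p^2 if p = 3, else p.
  Since 11 does not divide 3, only trivial (constant) colorings exist.
  (Here a0 = a1 = a2 = 5, the constant coloring, which is valid.)
  Total colorings = 11
Step 3: a2 = 5, total Fox 11-colorings = 11

5


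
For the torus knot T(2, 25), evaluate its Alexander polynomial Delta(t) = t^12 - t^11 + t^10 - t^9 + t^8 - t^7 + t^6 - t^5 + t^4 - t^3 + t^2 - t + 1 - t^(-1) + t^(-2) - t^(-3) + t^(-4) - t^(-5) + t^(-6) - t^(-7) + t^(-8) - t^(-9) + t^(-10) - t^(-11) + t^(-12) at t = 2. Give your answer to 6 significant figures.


Substituting t = 2 into Delta(t) = t^12 - t^11 + t^10 - t^9 + t^8 - t^7 + t^6 - t^5 + t^4 - t^3 + t^2 - t + 1 - t^(-1) + t^(-2) - t^(-3) + t^(-4) - t^(-5) + t^(-6) - t^(-7) + t^(-8) - t^(-9) + t^(-10) - t^(-11) + t^(-12):
Term values: (4096) + (-2048) + (1024) + (-512) + (256) + (-128) + (64) + (-32) + (16) + (-8) + (4) + (-2) + (1) + (-0.5) + (0.25) + (-0.125) + (0.0625) + (-0.03125) + (0.015625) + (-0.0078125) + (0.00390625) + (-0.00195312) + (0.000976562) + (-0.000488281) + (0.000244141)
Sum = 2730.666748
Rounded to 6 significant figures: 2730.67

2730.67


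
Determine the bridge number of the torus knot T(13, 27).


The bridge number of T(p,q) is min(p,q).
min(13, 27) = 13

13


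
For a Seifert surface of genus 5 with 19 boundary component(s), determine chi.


chi = 2 - 2g - b
= 2 - 2*5 - 19
= 2 - 10 - 19 = -27

-27


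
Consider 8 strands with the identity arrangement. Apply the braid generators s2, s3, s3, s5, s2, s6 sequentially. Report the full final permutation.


Starting with identity [1, 2, 3, 4, 5, 6, 7, 8].
Apply generators in sequence:
  After s2: [1, 3, 2, 4, 5, 6, 7, 8]
  After s3: [1, 3, 4, 2, 5, 6, 7, 8]
  After s3: [1, 3, 2, 4, 5, 6, 7, 8]
  After s5: [1, 3, 2, 4, 6, 5, 7, 8]
  After s2: [1, 2, 3, 4, 6, 5, 7, 8]
  After s6: [1, 2, 3, 4, 6, 7, 5, 8]
Final permutation: [1, 2, 3, 4, 6, 7, 5, 8]

[1, 2, 3, 4, 6, 7, 5, 8]


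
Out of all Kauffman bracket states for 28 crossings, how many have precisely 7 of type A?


We choose which 7 of 28 crossings get A-smoothings.
C(28, 7) = 28! / (7! * 21!)
= 1184040

1184040


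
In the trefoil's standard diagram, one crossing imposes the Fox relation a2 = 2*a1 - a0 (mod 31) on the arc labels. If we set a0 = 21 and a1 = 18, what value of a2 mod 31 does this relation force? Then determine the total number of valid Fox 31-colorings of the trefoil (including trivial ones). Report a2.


Step 1: Apply the given crossing relation 2*a1 - a0 - a2 = 0 (mod 31).
  a2 = 2*a1 - a0 mod 31
  a2 = 2*18 - 21 mod 31
  a2 = 36 - 21 mod 31
  a2 = 15 mod 31 = 15
Step 2: The trefoil has determinant 3.
  Number of Fox p-colorings (p prime) is p^2 if p = 3, else p.
  Since 31 does not divide 3, only trivial (constant) colorings exist.
  (So the trial a0 = 21, a1 = 18 with a0 != a1 does NOT extend to a valid coloring of the whole trefoil: the other two crossing relations require 3*(a1 - a0) = 0 (mod 31), which fails.)
  Total colorings = 31
Step 3: a2 = 15, total Fox 31-colorings = 31

15


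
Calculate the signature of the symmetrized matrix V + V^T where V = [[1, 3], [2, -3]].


Step 1: V + V^T = [[2, 5], [5, -6]]
Step 2: trace = -4, det = -37
Step 3: Discriminant = (-4)^2 - 4*(-37) = 164
Step 4: Eigenvalues: 4.40312, -8.40312
Step 5: Signature = (# positive eigenvalues) - (# negative eigenvalues) = 0

0


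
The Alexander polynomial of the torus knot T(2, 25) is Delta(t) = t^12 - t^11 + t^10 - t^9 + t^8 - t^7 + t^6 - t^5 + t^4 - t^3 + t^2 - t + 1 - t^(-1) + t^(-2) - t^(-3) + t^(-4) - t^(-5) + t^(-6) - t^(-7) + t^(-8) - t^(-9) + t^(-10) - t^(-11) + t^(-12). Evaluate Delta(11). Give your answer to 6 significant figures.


Substituting t = 11 into Delta(t) = t^12 - t^11 + t^10 - t^9 + t^8 - t^7 + t^6 - t^5 + t^4 - t^3 + t^2 - t + 1 - t^(-1) + t^(-2) - t^(-3) + t^(-4) - t^(-5) + t^(-6) - t^(-7) + t^(-8) - t^(-9) + t^(-10) - t^(-11) + t^(-12):
Term values: (3138428376721) + (-285311670611) + (25937424601) + (-2357947691) + (214358881) + (-19487171) + (1771561) + (-161051) + (14641) + (-1331) + (121) + (-11) + (1) + (-0.0909091) + (0.00826446) + (-0.000751315) + (6.83013e-05) + (-6.20921e-06) + (5.64474e-07) + (-5.13158e-08) + (4.66507e-09) + (-4.24098e-10) + (3.85543e-11) + (-3.50494e-12) + (3.18631e-13)
Sum = 2.876892679e+12
Rounded to 6 significant figures: 2.87689e+12

2.87689e+12


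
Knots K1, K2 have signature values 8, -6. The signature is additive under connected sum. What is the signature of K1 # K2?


The signature is additive under connected sum.
signature(K1 # K2) = (8) + (-6)
= 2

2


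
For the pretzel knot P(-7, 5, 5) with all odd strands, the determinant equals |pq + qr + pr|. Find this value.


Step 1: Compute pq + qr + pr.
pq = (-7)*5 = -35
qr = 5*5 = 25
pr = (-7)*5 = -35
pq + qr + pr = -35 + 25 + (-35) = -45
Step 2: Take absolute value.
det(P(-7,5,5)) = |-45| = 45

45


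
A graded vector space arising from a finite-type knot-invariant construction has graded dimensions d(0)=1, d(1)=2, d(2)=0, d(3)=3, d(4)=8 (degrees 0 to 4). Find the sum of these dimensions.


Total dimension = d(0) + d(1) + ... + d(4)
= 1 + 2 + 0 + 3 + 8
= 14

14


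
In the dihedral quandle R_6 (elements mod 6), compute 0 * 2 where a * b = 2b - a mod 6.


0 * 2 = 2*2 - 0 mod 6
= 4 - 0 mod 6
= 4 mod 6 = 4

4


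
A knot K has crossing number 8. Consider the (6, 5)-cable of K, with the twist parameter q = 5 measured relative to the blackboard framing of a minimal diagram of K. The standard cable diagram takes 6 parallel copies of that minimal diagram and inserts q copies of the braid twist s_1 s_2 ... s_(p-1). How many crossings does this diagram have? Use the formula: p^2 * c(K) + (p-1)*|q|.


Step 1: Each of the c(K) crossings of the companion diagram becomes p*p = p^2 crossings among the p parallel strands, and each of the |q| twists s_1 s_2 ... s_(p-1) adds (p-1) crossings.
  Crossings = p^2 * c(K) + (p-1)*|q|
Step 2: = 6^2 * 8 + (6-1)*5
Step 3: = 36*8 + 5*5
Step 4: = 288 + 25 = 313

313


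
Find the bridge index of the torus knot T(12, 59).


The bridge number of T(p,q) is min(p,q).
min(12, 59) = 12

12


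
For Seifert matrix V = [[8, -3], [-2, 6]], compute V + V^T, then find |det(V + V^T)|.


Step 1: Form V + V^T where V = [[8, -3], [-2, 6]]
  V^T = [[8, -2], [-3, 6]]
  V + V^T = [[16, -5], [-5, 12]]
Step 2: det(V + V^T) = 16*12 - (-5)*(-5)
  = 192 - 25 = 167
Step 3: Knot determinant = |det(V + V^T)| = |167| = 167

167


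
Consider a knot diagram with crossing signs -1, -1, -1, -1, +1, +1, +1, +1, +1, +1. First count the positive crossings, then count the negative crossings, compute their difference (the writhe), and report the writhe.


Step 1: Count positive crossings (+1).
Positive crossings: 6
Step 2: Count negative crossings (-1).
Negative crossings: 4
Step 3: Writhe = (positive) - (negative)
w = 6 - 4 = 2
Step 4: |w| = 2, and w is positive

2


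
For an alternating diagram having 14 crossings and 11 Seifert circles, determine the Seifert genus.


For alternating knots, g = (c - s + 1)/2.
= (14 - 11 + 1)/2
= 4/2 = 2

2


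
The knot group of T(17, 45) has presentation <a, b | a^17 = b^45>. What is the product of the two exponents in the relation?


The relation is a^17 = b^45.
Product of exponents = 17 * 45
= 765

765


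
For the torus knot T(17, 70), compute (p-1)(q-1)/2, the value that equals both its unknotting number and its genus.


For a torus knot T(p,q), both the unknotting number and genus equal (p-1)(q-1)/2.
= (17-1)(70-1)/2
= 16*69/2
= 1104/2 = 552

552


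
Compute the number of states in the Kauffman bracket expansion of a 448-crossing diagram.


Each crossing contributes 2 choices (A-smoothing or B-smoothing).
Total states = 2^448 = 726838724295606890549323807888004534353641360687318060281490199180639288113397923326191050713763565560762521606266177933534601628614656

726838724295606890549323807888004534353641360687318060281490199180639288113397923326191050713763565560762521606266177933534601628614656


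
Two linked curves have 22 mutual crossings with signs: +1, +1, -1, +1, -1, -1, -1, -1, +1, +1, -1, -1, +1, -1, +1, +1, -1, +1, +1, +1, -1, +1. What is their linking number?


Step 1: Count positive crossings: 12
Step 2: Count negative crossings: 10
Step 3: Sum of signs = 12 - 10 = 2
Step 4: Linking number = sum/2 = 2/2 = 1

1


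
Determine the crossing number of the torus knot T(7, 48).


For a torus knot T(p, q) with gcd(p,q)=1,
the crossing number is min(p*(q-1), q*(p-1)).
p*(q-1) = 7*47 = 329
q*(p-1) = 48*6 = 288
min(329, 288) = 288

288


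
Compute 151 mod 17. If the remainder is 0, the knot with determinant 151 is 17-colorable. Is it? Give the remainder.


Step 1: A knot is p-colorable if and only if p divides its determinant.
Step 2: Compute 151 mod 17.
151 = 8 * 17 + 15
Step 3: 151 mod 17 = 15
Step 4: The knot is 17-colorable: no

15


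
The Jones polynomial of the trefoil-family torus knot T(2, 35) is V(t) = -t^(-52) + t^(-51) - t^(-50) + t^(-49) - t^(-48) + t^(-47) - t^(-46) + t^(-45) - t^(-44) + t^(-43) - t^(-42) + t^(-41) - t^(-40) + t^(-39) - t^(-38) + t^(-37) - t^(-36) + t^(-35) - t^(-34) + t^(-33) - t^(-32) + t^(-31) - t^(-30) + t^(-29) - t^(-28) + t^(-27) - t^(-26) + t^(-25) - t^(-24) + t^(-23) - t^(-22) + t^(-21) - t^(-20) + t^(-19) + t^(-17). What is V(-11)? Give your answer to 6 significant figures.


Substituting t = -11 into V(t) = -t^(-52) + t^(-51) - t^(-50) + t^(-49) - t^(-48) + t^(-47) - t^(-46) + t^(-45) - t^(-44) + t^(-43) - t^(-42) + t^(-41) - t^(-40) + t^(-39) - t^(-38) + t^(-37) - t^(-36) + t^(-35) - t^(-34) + t^(-33) - t^(-32) + t^(-31) - t^(-30) + t^(-29) - t^(-28) + t^(-27) - t^(-26) + t^(-25) - t^(-24) + t^(-23) - t^(-22) + t^(-21) - t^(-20) + t^(-19) + t^(-17):
  (-)t^(-52) = -7.04013e-55
  (+)t^(-51) = -7.74414e-54
  (-)t^(-50) = -8.51855e-53
  (+)t^(-49) = -9.37041e-52
  (-)t^(-48) = -1.03074e-50
  (+)t^(-47) = -1.13382e-49
  (-)t^(-46) = -1.2472e-48
  (+)t^(-45) = -1.37192e-47
  (-)t^(-44) = -1.50911e-46
  (+)t^(-43) = -1.66002e-45
  (-)t^(-42) = -1.82603e-44
  (+)t^(-41) = -2.00863e-43
  (-)t^(-40) = -2.20949e-42
  (+)t^(-39) = -2.43044e-41
  (-)t^(-38) = -2.67349e-40
  (+)t^(-37) = -2.94083e-39
  (-)t^(-36) = -3.23492e-38
  (+)t^(-35) = -3.55841e-37
  (-)t^(-34) = -3.91425e-36
  (+)t^(-33) = -4.30568e-35
  (-)t^(-32) = -4.73624e-34
  (+)t^(-31) = -5.20987e-33
  (-)t^(-30) = -5.73086e-32
  (+)t^(-29) = -6.30394e-31
  (-)t^(-28) = -6.93433e-30
  (+)t^(-27) = -7.62777e-29
  (-)t^(-26) = -8.39055e-28
  (+)t^(-25) = -9.2296e-27
  (-)t^(-24) = -1.01526e-25
  (+)t^(-23) = -1.11678e-24
  (-)t^(-22) = -1.22846e-23
  (+)t^(-21) = -1.35131e-22
  (-)t^(-20) = -1.48644e-21
  (+)t^(-19) = -1.63508e-20
  (+)t^(-17) = -1.97845e-18
Sum = (-7.04013e-55) + (-7.74414e-54) + (-8.51855e-53) + (-9.37041e-52) + (-1.03074e-50) + (-1.13382e-49) + (-1.2472e-48) + (-1.37192e-47) + (-1.50911e-46) + (-1.66002e-45) + (-1.82603e-44) + (-2.00863e-43) + (-2.20949e-42) + (-2.43044e-41) + (-2.67349e-40) + (-2.94083e-39) + (-3.23492e-38) + (-3.55841e-37) + (-3.91425e-36) + (-4.30568e-35) + (-4.73624e-34) + (-5.20987e-33) + (-5.73086e-32) + (-6.30394e-31) + (-6.93433e-30) + (-7.62777e-29) + (-8.39055e-28) + (-9.2296e-27) + (-1.01526e-25) + (-1.11678e-24) + (-1.22846e-23) + (-1.35131e-22) + (-1.48644e-21) + (-1.63508e-20) + (-1.97845e-18)
= -1.996432568e-18
Rounded to 6 significant figures: -1.99643e-18

-1.99643e-18


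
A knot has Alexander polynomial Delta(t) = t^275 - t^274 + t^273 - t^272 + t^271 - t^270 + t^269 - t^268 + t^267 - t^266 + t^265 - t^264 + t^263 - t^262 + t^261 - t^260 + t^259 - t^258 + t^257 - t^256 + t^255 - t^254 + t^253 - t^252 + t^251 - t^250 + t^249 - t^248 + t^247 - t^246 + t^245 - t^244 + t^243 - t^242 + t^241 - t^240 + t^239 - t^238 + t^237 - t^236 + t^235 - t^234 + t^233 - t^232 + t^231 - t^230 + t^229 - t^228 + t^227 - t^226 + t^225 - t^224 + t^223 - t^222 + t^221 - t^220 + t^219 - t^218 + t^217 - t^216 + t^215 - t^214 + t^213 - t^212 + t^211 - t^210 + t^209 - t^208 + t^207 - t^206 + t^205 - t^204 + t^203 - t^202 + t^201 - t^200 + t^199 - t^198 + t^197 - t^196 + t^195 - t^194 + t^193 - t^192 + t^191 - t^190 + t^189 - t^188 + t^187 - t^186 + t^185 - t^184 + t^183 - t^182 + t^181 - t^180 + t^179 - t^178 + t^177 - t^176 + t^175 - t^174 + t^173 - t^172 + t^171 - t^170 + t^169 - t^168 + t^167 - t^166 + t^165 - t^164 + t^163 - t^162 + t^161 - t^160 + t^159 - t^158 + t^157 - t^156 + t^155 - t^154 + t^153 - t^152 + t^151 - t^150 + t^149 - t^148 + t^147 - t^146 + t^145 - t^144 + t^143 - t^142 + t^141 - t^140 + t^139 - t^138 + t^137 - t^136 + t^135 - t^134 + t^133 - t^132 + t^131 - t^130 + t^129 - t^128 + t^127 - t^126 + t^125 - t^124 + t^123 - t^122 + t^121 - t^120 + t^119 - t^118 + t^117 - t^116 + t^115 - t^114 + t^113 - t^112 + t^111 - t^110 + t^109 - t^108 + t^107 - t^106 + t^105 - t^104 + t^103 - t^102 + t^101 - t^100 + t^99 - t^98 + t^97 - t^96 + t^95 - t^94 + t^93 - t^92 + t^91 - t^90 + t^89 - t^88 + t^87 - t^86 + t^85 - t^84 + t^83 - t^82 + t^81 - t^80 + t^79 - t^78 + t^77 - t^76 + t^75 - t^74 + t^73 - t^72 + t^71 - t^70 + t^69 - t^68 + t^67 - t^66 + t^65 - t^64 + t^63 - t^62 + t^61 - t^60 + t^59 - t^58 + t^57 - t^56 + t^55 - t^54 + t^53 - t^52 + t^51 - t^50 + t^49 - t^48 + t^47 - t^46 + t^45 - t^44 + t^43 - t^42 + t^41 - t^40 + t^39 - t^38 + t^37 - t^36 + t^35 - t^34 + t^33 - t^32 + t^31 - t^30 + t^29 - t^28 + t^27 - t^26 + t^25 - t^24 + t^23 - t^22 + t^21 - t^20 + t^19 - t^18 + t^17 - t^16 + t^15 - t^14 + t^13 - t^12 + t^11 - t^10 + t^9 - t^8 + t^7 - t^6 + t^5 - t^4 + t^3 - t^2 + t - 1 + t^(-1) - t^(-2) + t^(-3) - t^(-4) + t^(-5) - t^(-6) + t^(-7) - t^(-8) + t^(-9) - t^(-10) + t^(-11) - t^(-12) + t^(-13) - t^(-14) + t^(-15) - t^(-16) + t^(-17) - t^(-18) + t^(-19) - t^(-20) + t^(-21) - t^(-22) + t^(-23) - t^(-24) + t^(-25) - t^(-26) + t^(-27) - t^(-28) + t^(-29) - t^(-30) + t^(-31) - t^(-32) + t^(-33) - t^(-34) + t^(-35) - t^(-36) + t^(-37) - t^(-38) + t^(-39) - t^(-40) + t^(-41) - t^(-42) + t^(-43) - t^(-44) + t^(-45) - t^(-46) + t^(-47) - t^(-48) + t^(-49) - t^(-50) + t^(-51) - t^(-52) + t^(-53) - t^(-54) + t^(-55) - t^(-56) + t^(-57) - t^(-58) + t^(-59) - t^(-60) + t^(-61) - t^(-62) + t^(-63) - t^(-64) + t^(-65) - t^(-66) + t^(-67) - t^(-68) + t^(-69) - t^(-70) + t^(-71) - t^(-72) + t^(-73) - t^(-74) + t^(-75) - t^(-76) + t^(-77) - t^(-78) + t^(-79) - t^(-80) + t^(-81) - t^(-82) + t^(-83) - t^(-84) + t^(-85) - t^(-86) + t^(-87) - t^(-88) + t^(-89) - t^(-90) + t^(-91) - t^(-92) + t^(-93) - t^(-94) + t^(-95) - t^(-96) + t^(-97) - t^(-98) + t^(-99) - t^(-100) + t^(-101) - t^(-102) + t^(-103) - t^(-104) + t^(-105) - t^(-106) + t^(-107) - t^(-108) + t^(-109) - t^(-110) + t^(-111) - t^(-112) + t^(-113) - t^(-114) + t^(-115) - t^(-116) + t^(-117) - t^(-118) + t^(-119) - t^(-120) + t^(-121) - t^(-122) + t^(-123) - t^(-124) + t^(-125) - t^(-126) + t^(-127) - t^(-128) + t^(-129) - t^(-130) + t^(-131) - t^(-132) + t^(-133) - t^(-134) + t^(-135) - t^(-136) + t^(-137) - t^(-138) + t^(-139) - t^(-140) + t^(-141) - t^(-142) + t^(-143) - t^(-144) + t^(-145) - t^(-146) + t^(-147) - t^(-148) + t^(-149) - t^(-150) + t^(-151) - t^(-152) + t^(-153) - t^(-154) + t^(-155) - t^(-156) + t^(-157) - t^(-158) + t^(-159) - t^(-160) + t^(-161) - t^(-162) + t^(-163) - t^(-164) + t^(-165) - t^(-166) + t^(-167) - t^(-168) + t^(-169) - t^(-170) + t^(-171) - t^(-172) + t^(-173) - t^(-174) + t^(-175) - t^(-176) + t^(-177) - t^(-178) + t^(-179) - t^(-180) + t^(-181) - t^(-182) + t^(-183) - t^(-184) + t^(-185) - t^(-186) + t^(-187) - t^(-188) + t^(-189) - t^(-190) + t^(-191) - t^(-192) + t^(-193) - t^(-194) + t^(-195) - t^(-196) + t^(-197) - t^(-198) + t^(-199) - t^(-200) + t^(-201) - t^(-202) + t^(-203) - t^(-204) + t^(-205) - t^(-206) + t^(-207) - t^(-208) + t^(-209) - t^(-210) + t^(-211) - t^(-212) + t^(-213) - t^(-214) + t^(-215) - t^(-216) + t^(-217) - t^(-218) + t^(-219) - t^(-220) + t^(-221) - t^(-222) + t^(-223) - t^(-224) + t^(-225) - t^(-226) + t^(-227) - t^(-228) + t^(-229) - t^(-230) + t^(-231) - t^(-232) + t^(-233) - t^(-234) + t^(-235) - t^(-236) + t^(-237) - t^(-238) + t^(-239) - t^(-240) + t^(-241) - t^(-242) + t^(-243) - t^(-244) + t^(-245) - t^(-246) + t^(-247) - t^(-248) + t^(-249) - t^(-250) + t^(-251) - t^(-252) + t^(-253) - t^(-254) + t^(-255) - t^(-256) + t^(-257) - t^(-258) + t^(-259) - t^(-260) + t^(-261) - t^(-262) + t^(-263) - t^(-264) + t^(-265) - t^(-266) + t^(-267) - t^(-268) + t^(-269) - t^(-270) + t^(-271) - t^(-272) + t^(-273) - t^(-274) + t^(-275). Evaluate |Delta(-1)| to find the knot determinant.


Step 1: The polynomial has 551 terms with alternating signs, exponents from 275 down to -275.
Step 2: Substitute t = -1. The i-th term has coefficient (-1)^i and exponent (m-i),
  so its value is (-1)^i * (-1)^(m-i) = (-1)^m = -1 for every i.
Step 3: All 551 terms equal -1, so Delta(-1) = 551 * (-1) = -551
Step 4: |Delta(-1)| = 551

551
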